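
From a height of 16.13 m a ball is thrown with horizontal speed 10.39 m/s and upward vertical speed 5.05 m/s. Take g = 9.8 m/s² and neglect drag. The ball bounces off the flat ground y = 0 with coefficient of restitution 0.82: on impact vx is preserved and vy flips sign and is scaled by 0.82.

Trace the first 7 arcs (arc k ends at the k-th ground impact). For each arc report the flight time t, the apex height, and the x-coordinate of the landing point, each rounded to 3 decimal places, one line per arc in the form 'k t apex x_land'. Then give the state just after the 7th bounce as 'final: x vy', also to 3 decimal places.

Arc 1: start y=16.130, vy=5.050 → t=2.401, apex=17.431, x_land=24.951, impact vy=-18.484
  bounce: vy ← 0.82·18.484 = 15.157
Arc 2: start y=0.000, vy=15.157 → t=3.093, apex=11.721, x_land=57.089, impact vy=-15.157
  bounce: vy ← 0.82·15.157 = 12.429
Arc 3: start y=0.000, vy=12.429 → t=2.536, apex=7.881, x_land=83.443, impact vy=-12.429
  bounce: vy ← 0.82·12.429 = 10.191
Arc 4: start y=0.000, vy=10.191 → t=2.080, apex=5.299, x_land=105.052, impact vy=-10.191
  bounce: vy ← 0.82·10.191 = 8.357
Arc 5: start y=0.000, vy=8.357 → t=1.705, apex=3.563, x_land=122.772, impact vy=-8.357
  bounce: vy ← 0.82·8.357 = 6.853
Arc 6: start y=0.000, vy=6.853 → t=1.399, apex=2.396, x_land=137.303, impact vy=-6.853
  bounce: vy ← 0.82·6.853 = 5.619
Arc 7: start y=0.000, vy=5.619 → t=1.147, apex=1.611, x_land=149.218, impact vy=-5.619
  bounce: vy ← 0.82·5.619 = 4.608

1 2.401 17.431 24.951
2 3.093 11.721 57.089
3 2.536 7.881 83.443
4 2.080 5.299 105.052
5 1.705 3.563 122.772
6 1.399 2.396 137.303
7 1.147 1.611 149.218
final: 149.218 4.608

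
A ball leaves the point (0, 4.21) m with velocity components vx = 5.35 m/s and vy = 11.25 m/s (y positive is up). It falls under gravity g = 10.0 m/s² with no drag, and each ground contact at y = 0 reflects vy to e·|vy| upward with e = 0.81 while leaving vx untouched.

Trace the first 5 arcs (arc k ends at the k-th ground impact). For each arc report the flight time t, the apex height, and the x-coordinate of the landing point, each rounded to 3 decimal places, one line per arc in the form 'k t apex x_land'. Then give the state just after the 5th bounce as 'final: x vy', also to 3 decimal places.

Arc 1: start y=4.210, vy=11.250 → t=2.577, apex=10.538, x_land=13.786, impact vy=-14.518
  bounce: vy ← 0.81·14.518 = 11.759
Arc 2: start y=0.000, vy=11.759 → t=2.352, apex=6.914, x_land=26.368, impact vy=-11.759
  bounce: vy ← 0.81·11.759 = 9.525
Arc 3: start y=0.000, vy=9.525 → t=1.905, apex=4.536, x_land=36.560, impact vy=-9.525
  bounce: vy ← 0.81·9.525 = 7.715
Arc 4: start y=0.000, vy=7.715 → t=1.543, apex=2.976, x_land=44.815, impact vy=-7.715
  bounce: vy ← 0.81·7.715 = 6.249
Arc 5: start y=0.000, vy=6.249 → t=1.250, apex=1.953, x_land=51.502, impact vy=-6.249
  bounce: vy ← 0.81·6.249 = 5.062

1 2.577 10.538 13.786
2 2.352 6.914 26.368
3 1.905 4.536 36.560
4 1.543 2.976 44.815
5 1.250 1.953 51.502
final: 51.502 5.062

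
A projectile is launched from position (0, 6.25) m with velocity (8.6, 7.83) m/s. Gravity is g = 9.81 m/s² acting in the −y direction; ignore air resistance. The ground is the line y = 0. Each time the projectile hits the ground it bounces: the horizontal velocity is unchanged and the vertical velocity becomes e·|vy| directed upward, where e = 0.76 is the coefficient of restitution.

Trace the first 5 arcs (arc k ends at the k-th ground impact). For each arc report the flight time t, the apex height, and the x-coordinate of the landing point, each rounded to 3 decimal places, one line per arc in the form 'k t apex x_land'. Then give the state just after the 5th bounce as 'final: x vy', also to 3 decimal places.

1 2.181 9.375 18.754
2 2.101 5.415 36.826
3 1.597 3.128 50.560
4 1.214 1.807 60.999
5 0.922 1.043 68.932
final: 68.932 3.439

Arc 1: start y=6.250, vy=7.830 → t=2.181, apex=9.375, x_land=18.754, impact vy=-13.562
  bounce: vy ← 0.76·13.562 = 10.307
Arc 2: start y=0.000, vy=10.307 → t=2.101, apex=5.415, x_land=36.826, impact vy=-10.307
  bounce: vy ← 0.76·10.307 = 7.834
Arc 3: start y=0.000, vy=7.834 → t=1.597, apex=3.128, x_land=50.560, impact vy=-7.834
  bounce: vy ← 0.76·7.834 = 5.953
Arc 4: start y=0.000, vy=5.953 → t=1.214, apex=1.807, x_land=60.999, impact vy=-5.953
  bounce: vy ← 0.76·5.953 = 4.525
Arc 5: start y=0.000, vy=4.525 → t=0.922, apex=1.043, x_land=68.932, impact vy=-4.525
  bounce: vy ← 0.76·4.525 = 3.439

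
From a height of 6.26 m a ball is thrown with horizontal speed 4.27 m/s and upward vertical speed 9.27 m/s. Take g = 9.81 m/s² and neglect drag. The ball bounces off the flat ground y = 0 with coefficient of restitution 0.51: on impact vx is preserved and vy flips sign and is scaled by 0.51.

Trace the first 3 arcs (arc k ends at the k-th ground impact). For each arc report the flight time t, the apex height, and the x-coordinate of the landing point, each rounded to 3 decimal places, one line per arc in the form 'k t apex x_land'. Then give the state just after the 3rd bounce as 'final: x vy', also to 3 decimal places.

Arc 1: start y=6.260, vy=9.270 → t=2.418, apex=10.640, x_land=10.324, impact vy=-14.448
  bounce: vy ← 0.51·14.448 = 7.369
Arc 2: start y=0.000, vy=7.369 → t=1.502, apex=2.767, x_land=16.739, impact vy=-7.369
  bounce: vy ← 0.51·7.369 = 3.758
Arc 3: start y=0.000, vy=3.758 → t=0.766, apex=0.720, x_land=20.010, impact vy=-3.758
  bounce: vy ← 0.51·3.758 = 1.917

1 2.418 10.640 10.324
2 1.502 2.767 16.739
3 0.766 0.720 20.010
final: 20.010 1.917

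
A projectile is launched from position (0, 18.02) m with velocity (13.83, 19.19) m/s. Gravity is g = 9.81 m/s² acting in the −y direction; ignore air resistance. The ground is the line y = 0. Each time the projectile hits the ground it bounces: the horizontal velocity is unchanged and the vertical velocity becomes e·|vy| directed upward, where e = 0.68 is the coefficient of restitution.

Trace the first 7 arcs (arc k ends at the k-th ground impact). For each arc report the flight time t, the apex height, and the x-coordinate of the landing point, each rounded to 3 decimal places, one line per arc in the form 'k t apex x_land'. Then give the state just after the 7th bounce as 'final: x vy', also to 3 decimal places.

Arc 1: start y=18.020, vy=19.190 → t=4.695, apex=36.789, x_land=64.930, impact vy=-26.866
  bounce: vy ← 0.68·26.866 = 18.269
Arc 2: start y=0.000, vy=18.269 → t=3.725, apex=17.011, x_land=116.441, impact vy=-18.269
  bounce: vy ← 0.68·18.269 = 12.423
Arc 3: start y=0.000, vy=12.423 → t=2.533, apex=7.866, x_land=151.469, impact vy=-12.423
  bounce: vy ← 0.68·12.423 = 8.448
Arc 4: start y=0.000, vy=8.448 → t=1.722, apex=3.637, x_land=175.288, impact vy=-8.448
  bounce: vy ← 0.68·8.448 = 5.744
Arc 5: start y=0.000, vy=5.744 → t=1.171, apex=1.682, x_land=191.485, impact vy=-5.744
  bounce: vy ← 0.68·5.744 = 3.906
Arc 6: start y=0.000, vy=3.906 → t=0.796, apex=0.778, x_land=202.498, impact vy=-3.906
  bounce: vy ← 0.68·3.906 = 2.656
Arc 7: start y=0.000, vy=2.656 → t=0.542, apex=0.360, x_land=209.988, impact vy=-2.656
  bounce: vy ← 0.68·2.656 = 1.806

1 4.695 36.789 64.930
2 3.725 17.011 116.441
3 2.533 7.866 151.469
4 1.722 3.637 175.288
5 1.171 1.682 191.485
6 0.796 0.778 202.498
7 0.542 0.360 209.988
final: 209.988 1.806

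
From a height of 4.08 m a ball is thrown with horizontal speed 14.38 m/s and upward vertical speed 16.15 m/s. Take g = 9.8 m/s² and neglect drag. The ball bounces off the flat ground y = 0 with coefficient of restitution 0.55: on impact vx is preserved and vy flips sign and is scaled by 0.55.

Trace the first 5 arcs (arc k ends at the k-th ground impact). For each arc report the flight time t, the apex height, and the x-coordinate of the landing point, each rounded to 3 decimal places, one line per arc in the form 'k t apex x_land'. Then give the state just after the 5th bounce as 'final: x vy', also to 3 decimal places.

Arc 1: start y=4.080, vy=16.150 → t=3.532, apex=17.387, x_land=50.786, impact vy=-18.461
  bounce: vy ← 0.55·18.461 = 10.153
Arc 2: start y=0.000, vy=10.153 → t=2.072, apex=5.260, x_land=80.582, impact vy=-10.153
  bounce: vy ← 0.55·10.153 = 5.584
Arc 3: start y=0.000, vy=5.584 → t=1.140, apex=1.591, x_land=96.971, impact vy=-5.584
  bounce: vy ← 0.55·5.584 = 3.071
Arc 4: start y=0.000, vy=3.071 → t=0.627, apex=0.481, x_land=105.984, impact vy=-3.071
  bounce: vy ← 0.55·3.071 = 1.689
Arc 5: start y=0.000, vy=1.689 → t=0.345, apex=0.146, x_land=110.942, impact vy=-1.689
  bounce: vy ← 0.55·1.689 = 0.929

1 3.532 17.387 50.786
2 2.072 5.260 80.582
3 1.140 1.591 96.971
4 0.627 0.481 105.984
5 0.345 0.146 110.942
final: 110.942 0.929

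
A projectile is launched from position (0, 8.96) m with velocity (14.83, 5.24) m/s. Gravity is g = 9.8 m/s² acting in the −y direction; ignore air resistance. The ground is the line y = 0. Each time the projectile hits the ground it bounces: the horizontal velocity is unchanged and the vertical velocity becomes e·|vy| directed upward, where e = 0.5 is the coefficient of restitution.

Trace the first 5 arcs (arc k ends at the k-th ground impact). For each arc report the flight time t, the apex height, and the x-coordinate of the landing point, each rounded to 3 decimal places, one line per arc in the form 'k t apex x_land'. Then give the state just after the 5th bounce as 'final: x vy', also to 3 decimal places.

Arc 1: start y=8.960, vy=5.240 → t=1.989, apex=10.361, x_land=29.494, impact vy=-14.250
  bounce: vy ← 0.5·14.250 = 7.125
Arc 2: start y=0.000, vy=7.125 → t=1.454, apex=2.590, x_land=51.059, impact vy=-7.125
  bounce: vy ← 0.5·7.125 = 3.563
Arc 3: start y=0.000, vy=3.563 → t=0.727, apex=0.648, x_land=61.841, impact vy=-3.563
  bounce: vy ← 0.5·3.563 = 1.781
Arc 4: start y=0.000, vy=1.781 → t=0.364, apex=0.162, x_land=67.232, impact vy=-1.781
  bounce: vy ← 0.5·1.781 = 0.891
Arc 5: start y=0.000, vy=0.891 → t=0.182, apex=0.040, x_land=69.928, impact vy=-0.891
  bounce: vy ← 0.5·0.891 = 0.445

1 1.989 10.361 29.494
2 1.454 2.590 51.059
3 0.727 0.648 61.841
4 0.364 0.162 67.232
5 0.182 0.040 69.928
final: 69.928 0.445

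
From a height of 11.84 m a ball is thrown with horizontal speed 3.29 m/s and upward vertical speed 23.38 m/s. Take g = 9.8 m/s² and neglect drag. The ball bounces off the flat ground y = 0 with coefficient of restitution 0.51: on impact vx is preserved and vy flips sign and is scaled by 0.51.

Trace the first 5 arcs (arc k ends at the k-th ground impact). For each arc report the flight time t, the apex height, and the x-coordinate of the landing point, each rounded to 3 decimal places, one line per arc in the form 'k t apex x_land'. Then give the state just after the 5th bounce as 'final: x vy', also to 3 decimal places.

Arc 1: start y=11.840, vy=23.380 → t=5.233, apex=39.729, x_land=17.217, impact vy=-27.905
  bounce: vy ← 0.51·27.905 = 14.232
Arc 2: start y=0.000, vy=14.232 → t=2.904, apex=10.334, x_land=26.773, impact vy=-14.232
  bounce: vy ← 0.51·14.232 = 7.258
Arc 3: start y=0.000, vy=7.258 → t=1.481, apex=2.688, x_land=31.646, impact vy=-7.258
  bounce: vy ← 0.51·7.258 = 3.702
Arc 4: start y=0.000, vy=3.702 → t=0.755, apex=0.699, x_land=34.131, impact vy=-3.702
  bounce: vy ← 0.51·3.702 = 1.888
Arc 5: start y=0.000, vy=1.888 → t=0.385, apex=0.182, x_land=35.399, impact vy=-1.888
  bounce: vy ← 0.51·1.888 = 0.963

1 5.233 39.729 17.217
2 2.904 10.334 26.773
3 1.481 2.688 31.646
4 0.755 0.699 34.131
5 0.385 0.182 35.399
final: 35.399 0.963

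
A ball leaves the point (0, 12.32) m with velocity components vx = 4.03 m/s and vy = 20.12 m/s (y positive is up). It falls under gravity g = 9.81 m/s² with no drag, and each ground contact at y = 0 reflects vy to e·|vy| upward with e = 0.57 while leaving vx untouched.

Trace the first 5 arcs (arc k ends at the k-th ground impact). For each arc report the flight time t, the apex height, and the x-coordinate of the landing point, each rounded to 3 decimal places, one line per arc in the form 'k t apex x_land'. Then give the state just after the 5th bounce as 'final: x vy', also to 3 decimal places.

1 4.643 32.953 18.711
2 2.955 10.706 30.619
3 1.684 3.478 37.406
4 0.960 1.130 41.275
5 0.547 0.367 43.481
final: 43.481 1.530

Arc 1: start y=12.320, vy=20.120 → t=4.643, apex=32.953, x_land=18.711, impact vy=-25.427
  bounce: vy ← 0.57·25.427 = 14.493
Arc 2: start y=0.000, vy=14.493 → t=2.955, apex=10.706, x_land=30.619, impact vy=-14.493
  bounce: vy ← 0.57·14.493 = 8.261
Arc 3: start y=0.000, vy=8.261 → t=1.684, apex=3.478, x_land=37.406, impact vy=-8.261
  bounce: vy ← 0.57·8.261 = 4.709
Arc 4: start y=0.000, vy=4.709 → t=0.960, apex=1.130, x_land=41.275, impact vy=-4.709
  bounce: vy ← 0.57·4.709 = 2.684
Arc 5: start y=0.000, vy=2.684 → t=0.547, apex=0.367, x_land=43.481, impact vy=-2.684
  bounce: vy ← 0.57·2.684 = 1.530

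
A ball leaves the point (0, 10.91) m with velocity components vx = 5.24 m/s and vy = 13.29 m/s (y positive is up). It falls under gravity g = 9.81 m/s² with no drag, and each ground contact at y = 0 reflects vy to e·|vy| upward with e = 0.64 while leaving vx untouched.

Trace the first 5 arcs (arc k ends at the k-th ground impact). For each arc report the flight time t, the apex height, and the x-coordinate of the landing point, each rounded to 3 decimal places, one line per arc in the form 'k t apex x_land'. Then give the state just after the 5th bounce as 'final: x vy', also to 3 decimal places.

1 3.370 19.912 17.657
2 2.579 8.156 31.171
3 1.651 3.341 39.819
4 1.056 1.368 45.355
5 0.676 0.560 48.897
final: 48.897 2.122

Arc 1: start y=10.910, vy=13.290 → t=3.370, apex=19.912, x_land=17.657, impact vy=-19.766
  bounce: vy ← 0.64·19.766 = 12.650
Arc 2: start y=0.000, vy=12.650 → t=2.579, apex=8.156, x_land=31.171, impact vy=-12.650
  bounce: vy ← 0.64·12.650 = 8.096
Arc 3: start y=0.000, vy=8.096 → t=1.651, apex=3.341, x_land=39.819, impact vy=-8.096
  bounce: vy ← 0.64·8.096 = 5.181
Arc 4: start y=0.000, vy=5.181 → t=1.056, apex=1.368, x_land=45.355, impact vy=-5.181
  bounce: vy ← 0.64·5.181 = 3.316
Arc 5: start y=0.000, vy=3.316 → t=0.676, apex=0.560, x_land=48.897, impact vy=-3.316
  bounce: vy ← 0.64·3.316 = 2.122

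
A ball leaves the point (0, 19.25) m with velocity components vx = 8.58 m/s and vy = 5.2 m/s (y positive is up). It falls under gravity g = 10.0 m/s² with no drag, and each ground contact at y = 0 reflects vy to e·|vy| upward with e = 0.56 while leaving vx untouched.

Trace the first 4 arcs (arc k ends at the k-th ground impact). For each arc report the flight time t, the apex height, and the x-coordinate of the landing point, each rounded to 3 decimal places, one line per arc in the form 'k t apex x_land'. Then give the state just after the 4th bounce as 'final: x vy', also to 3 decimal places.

Arc 1: start y=19.250, vy=5.200 → t=2.550, apex=20.602, x_land=21.878, impact vy=-20.299
  bounce: vy ← 0.56·20.299 = 11.367
Arc 2: start y=0.000, vy=11.367 → t=2.273, apex=6.461, x_land=41.384, impact vy=-11.367
  bounce: vy ← 0.56·11.367 = 6.366
Arc 3: start y=0.000, vy=6.366 → t=1.273, apex=2.026, x_land=52.308, impact vy=-6.366
  bounce: vy ← 0.56·6.366 = 3.565
Arc 4: start y=0.000, vy=3.565 → t=0.713, apex=0.635, x_land=58.425, impact vy=-3.565
  bounce: vy ← 0.56·3.565 = 1.996

1 2.550 20.602 21.878
2 2.273 6.461 41.384
3 1.273 2.026 52.308
4 0.713 0.635 58.425
final: 58.425 1.996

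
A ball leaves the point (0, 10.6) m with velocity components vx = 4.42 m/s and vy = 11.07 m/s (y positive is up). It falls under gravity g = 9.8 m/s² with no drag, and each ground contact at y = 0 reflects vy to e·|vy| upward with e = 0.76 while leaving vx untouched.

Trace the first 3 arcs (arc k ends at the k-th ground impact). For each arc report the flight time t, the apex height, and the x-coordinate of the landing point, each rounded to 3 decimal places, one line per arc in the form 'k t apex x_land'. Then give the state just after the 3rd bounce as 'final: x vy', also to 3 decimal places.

1 2.984 16.852 13.190
2 2.819 9.734 25.649
3 2.142 5.622 35.118
final: 35.118 7.978

Arc 1: start y=10.600, vy=11.070 → t=2.984, apex=16.852, x_land=13.190, impact vy=-18.174
  bounce: vy ← 0.76·18.174 = 13.812
Arc 2: start y=0.000, vy=13.812 → t=2.819, apex=9.734, x_land=25.649, impact vy=-13.812
  bounce: vy ← 0.76·13.812 = 10.497
Arc 3: start y=0.000, vy=10.497 → t=2.142, apex=5.622, x_land=35.118, impact vy=-10.497
  bounce: vy ← 0.76·10.497 = 7.978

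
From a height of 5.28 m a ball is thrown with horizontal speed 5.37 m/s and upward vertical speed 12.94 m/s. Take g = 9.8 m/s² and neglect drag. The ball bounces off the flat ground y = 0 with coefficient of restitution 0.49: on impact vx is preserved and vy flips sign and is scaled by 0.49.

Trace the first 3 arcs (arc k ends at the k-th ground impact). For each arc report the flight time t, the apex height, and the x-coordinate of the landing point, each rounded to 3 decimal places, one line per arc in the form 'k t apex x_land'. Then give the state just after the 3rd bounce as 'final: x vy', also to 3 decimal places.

Arc 1: start y=5.280, vy=12.940 → t=3.000, apex=13.823, x_land=16.110, impact vy=-16.460
  bounce: vy ← 0.49·16.460 = 8.065
Arc 2: start y=0.000, vy=8.065 → t=1.646, apex=3.319, x_land=24.949, impact vy=-8.065
  bounce: vy ← 0.49·8.065 = 3.952
Arc 3: start y=0.000, vy=3.952 → t=0.807, apex=0.797, x_land=29.280, impact vy=-3.952
  bounce: vy ← 0.49·3.952 = 1.937

1 3.000 13.823 16.110
2 1.646 3.319 24.949
3 0.807 0.797 29.280
final: 29.280 1.937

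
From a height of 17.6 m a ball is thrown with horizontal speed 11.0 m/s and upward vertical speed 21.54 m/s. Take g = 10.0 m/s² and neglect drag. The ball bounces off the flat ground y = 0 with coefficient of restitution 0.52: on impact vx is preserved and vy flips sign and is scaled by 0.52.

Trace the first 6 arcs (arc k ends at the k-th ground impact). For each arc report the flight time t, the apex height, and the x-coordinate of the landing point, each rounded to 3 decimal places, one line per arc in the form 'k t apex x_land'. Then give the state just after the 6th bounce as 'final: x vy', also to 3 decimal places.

Arc 1: start y=17.600, vy=21.540 → t=5.011, apex=40.799, x_land=55.116, impact vy=-28.565
  bounce: vy ← 0.52·28.565 = 14.854
Arc 2: start y=0.000, vy=14.854 → t=2.971, apex=11.032, x_land=87.794, impact vy=-14.854
  bounce: vy ← 0.52·14.854 = 7.724
Arc 3: start y=0.000, vy=7.724 → t=1.545, apex=2.983, x_land=104.787, impact vy=-7.724
  bounce: vy ← 0.52·7.724 = 4.016
Arc 4: start y=0.000, vy=4.016 → t=0.803, apex=0.807, x_land=113.624, impact vy=-4.016
  bounce: vy ← 0.52·4.016 = 2.089
Arc 5: start y=0.000, vy=2.089 → t=0.418, apex=0.218, x_land=118.218, impact vy=-2.089
  bounce: vy ← 0.52·2.089 = 1.086
Arc 6: start y=0.000, vy=1.086 → t=0.217, apex=0.059, x_land=120.608, impact vy=-1.086
  bounce: vy ← 0.52·1.086 = 0.565

1 5.011 40.799 55.116
2 2.971 11.032 87.794
3 1.545 2.983 104.787
4 0.803 0.807 113.624
5 0.418 0.218 118.218
6 0.217 0.059 120.608
final: 120.608 0.565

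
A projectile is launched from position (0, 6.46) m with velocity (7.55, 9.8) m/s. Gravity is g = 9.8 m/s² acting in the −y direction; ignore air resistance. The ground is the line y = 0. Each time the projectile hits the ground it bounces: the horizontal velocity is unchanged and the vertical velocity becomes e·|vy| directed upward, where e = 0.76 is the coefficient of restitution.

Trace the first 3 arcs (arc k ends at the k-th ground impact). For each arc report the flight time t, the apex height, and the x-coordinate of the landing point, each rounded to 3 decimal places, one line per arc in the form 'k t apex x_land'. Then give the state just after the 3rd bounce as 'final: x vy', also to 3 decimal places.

1 2.523 11.360 19.046
2 2.314 6.562 36.519
3 1.759 3.790 49.799
final: 49.799 6.550

Arc 1: start y=6.460, vy=9.800 → t=2.523, apex=11.360, x_land=19.046, impact vy=-14.922
  bounce: vy ← 0.76·14.922 = 11.340
Arc 2: start y=0.000, vy=11.340 → t=2.314, apex=6.562, x_land=36.519, impact vy=-11.340
  bounce: vy ← 0.76·11.340 = 8.619
Arc 3: start y=0.000, vy=8.619 → t=1.759, apex=3.790, x_land=49.799, impact vy=-8.619
  bounce: vy ← 0.76·8.619 = 6.550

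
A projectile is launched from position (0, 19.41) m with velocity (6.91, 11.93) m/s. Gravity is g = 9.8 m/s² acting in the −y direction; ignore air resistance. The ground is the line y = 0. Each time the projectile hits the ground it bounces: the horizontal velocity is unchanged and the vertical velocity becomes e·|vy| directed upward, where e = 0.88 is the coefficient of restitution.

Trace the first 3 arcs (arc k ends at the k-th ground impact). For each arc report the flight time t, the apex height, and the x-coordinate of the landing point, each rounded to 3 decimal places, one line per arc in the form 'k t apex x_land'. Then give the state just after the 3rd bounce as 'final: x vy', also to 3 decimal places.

Arc 1: start y=19.410, vy=11.930 → t=3.550, apex=26.671, x_land=24.533, impact vy=-22.864
  bounce: vy ← 0.88·22.864 = 20.120
Arc 2: start y=0.000, vy=20.120 → t=4.106, apex=20.654, x_land=52.907, impact vy=-20.120
  bounce: vy ← 0.88·20.120 = 17.706
Arc 3: start y=0.000, vy=17.706 → t=3.613, apex=15.995, x_land=77.876, impact vy=-17.706
  bounce: vy ← 0.88·17.706 = 15.581

1 3.550 26.671 24.533
2 4.106 20.654 52.907
3 3.613 15.995 77.876
final: 77.876 15.581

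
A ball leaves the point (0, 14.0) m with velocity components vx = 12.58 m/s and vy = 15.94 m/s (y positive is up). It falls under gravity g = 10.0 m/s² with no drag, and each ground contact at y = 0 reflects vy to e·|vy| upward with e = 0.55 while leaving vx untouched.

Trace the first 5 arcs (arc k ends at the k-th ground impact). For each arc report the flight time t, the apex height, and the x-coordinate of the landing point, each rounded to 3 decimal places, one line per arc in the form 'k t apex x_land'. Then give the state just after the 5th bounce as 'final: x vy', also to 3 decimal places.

Arc 1: start y=14.000, vy=15.940 → t=3.905, apex=26.704, x_land=49.125, impact vy=-23.110
  bounce: vy ← 0.55·23.110 = 12.711
Arc 2: start y=0.000, vy=12.711 → t=2.542, apex=8.078, x_land=81.105, impact vy=-12.711
  bounce: vy ← 0.55·12.711 = 6.991
Arc 3: start y=0.000, vy=6.991 → t=1.398, apex=2.444, x_land=98.694, impact vy=-6.991
  bounce: vy ← 0.55·6.991 = 3.845
Arc 4: start y=0.000, vy=3.845 → t=0.769, apex=0.739, x_land=108.368, impact vy=-3.845
  bounce: vy ← 0.55·3.845 = 2.115
Arc 5: start y=0.000, vy=2.115 → t=0.423, apex=0.224, x_land=113.689, impact vy=-2.115
  bounce: vy ← 0.55·2.115 = 1.163

1 3.905 26.704 49.125
2 2.542 8.078 81.105
3 1.398 2.444 98.694
4 0.769 0.739 108.368
5 0.423 0.224 113.689
final: 113.689 1.163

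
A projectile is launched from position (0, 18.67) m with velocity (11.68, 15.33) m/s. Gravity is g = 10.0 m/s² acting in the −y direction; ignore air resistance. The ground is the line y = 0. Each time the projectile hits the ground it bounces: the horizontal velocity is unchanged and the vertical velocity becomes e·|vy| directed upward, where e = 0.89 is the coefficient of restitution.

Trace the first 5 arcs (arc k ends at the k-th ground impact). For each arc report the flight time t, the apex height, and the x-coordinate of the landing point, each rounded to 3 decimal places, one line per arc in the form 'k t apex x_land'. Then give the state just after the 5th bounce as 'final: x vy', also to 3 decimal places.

Arc 1: start y=18.670, vy=15.330 → t=4.000, apex=30.420, x_land=46.715, impact vy=-24.666
  bounce: vy ← 0.89·24.666 = 21.953
Arc 2: start y=0.000, vy=21.953 → t=4.391, apex=24.096, x_land=97.997, impact vy=-21.953
  bounce: vy ← 0.89·21.953 = 19.538
Arc 3: start y=0.000, vy=19.538 → t=3.908, apex=19.086, x_land=143.637, impact vy=-19.538
  bounce: vy ← 0.89·19.538 = 17.389
Arc 4: start y=0.000, vy=17.389 → t=3.478, apex=15.118, x_land=184.257, impact vy=-17.389
  bounce: vy ← 0.89·17.389 = 15.476
Arc 5: start y=0.000, vy=15.476 → t=3.095, apex=11.975, x_land=220.409, impact vy=-15.476
  bounce: vy ← 0.89·15.476 = 13.774

1 4.000 30.420 46.715
2 4.391 24.096 97.997
3 3.908 19.086 143.637
4 3.478 15.118 184.257
5 3.095 11.975 220.409
final: 220.409 13.774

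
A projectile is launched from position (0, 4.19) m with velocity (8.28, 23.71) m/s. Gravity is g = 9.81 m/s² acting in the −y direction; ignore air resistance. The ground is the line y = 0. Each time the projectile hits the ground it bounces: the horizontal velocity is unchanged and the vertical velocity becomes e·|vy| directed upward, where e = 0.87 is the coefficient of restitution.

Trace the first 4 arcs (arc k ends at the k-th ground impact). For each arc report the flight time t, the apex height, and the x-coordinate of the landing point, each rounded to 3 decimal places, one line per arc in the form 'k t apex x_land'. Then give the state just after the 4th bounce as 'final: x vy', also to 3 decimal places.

1 5.005 32.843 41.438
2 4.502 24.859 78.718
3 3.917 18.815 111.152
4 3.408 14.241 139.369
final: 139.369 14.543

Arc 1: start y=4.190, vy=23.710 → t=5.005, apex=32.843, x_land=41.438, impact vy=-25.384
  bounce: vy ← 0.87·25.384 = 22.084
Arc 2: start y=0.000, vy=22.084 → t=4.502, apex=24.859, x_land=78.718, impact vy=-22.084
  bounce: vy ← 0.87·22.084 = 19.214
Arc 3: start y=0.000, vy=19.214 → t=3.917, apex=18.815, x_land=111.152, impact vy=-19.214
  bounce: vy ← 0.87·19.214 = 16.716
Arc 4: start y=0.000, vy=16.716 → t=3.408, apex=14.241, x_land=139.369, impact vy=-16.716
  bounce: vy ← 0.87·16.716 = 14.543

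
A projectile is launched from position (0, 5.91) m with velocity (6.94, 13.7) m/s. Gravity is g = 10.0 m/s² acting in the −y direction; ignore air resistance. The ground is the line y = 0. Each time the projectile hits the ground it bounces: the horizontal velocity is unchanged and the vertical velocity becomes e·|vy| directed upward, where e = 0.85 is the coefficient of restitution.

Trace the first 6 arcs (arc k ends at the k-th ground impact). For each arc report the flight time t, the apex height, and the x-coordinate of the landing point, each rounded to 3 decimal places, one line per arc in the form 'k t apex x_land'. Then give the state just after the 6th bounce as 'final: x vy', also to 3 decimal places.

1 3.119 15.294 21.646
2 2.973 11.050 42.280
3 2.527 7.984 59.819
4 2.148 5.768 74.728
5 1.826 4.168 87.400
6 1.552 3.011 98.171
final: 98.171 6.596

Arc 1: start y=5.910, vy=13.700 → t=3.119, apex=15.294, x_land=21.646, impact vy=-17.490
  bounce: vy ← 0.85·17.490 = 14.866
Arc 2: start y=0.000, vy=14.866 → t=2.973, apex=11.050, x_land=42.280, impact vy=-14.866
  bounce: vy ← 0.85·14.866 = 12.636
Arc 3: start y=0.000, vy=12.636 → t=2.527, apex=7.984, x_land=59.819, impact vy=-12.636
  bounce: vy ← 0.85·12.636 = 10.741
Arc 4: start y=0.000, vy=10.741 → t=2.148, apex=5.768, x_land=74.728, impact vy=-10.741
  bounce: vy ← 0.85·10.741 = 9.130
Arc 5: start y=0.000, vy=9.130 → t=1.826, apex=4.168, x_land=87.400, impact vy=-9.130
  bounce: vy ← 0.85·9.130 = 7.760
Arc 6: start y=0.000, vy=7.760 → t=1.552, apex=3.011, x_land=98.171, impact vy=-7.760
  bounce: vy ← 0.85·7.760 = 6.596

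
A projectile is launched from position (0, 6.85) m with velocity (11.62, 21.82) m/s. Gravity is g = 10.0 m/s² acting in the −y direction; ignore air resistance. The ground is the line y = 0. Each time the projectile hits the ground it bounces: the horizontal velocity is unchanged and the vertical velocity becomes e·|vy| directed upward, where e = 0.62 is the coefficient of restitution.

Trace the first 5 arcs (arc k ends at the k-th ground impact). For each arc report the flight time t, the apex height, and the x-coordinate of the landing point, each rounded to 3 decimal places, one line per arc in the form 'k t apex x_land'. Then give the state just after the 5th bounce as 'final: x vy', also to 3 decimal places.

Arc 1: start y=6.850, vy=21.820 → t=4.658, apex=30.656, x_land=54.127, impact vy=-24.761
  bounce: vy ← 0.62·24.761 = 15.352
Arc 2: start y=0.000, vy=15.352 → t=3.070, apex=11.784, x_land=89.805, impact vy=-15.352
  bounce: vy ← 0.62·15.352 = 9.518
Arc 3: start y=0.000, vy=9.518 → t=1.904, apex=4.530, x_land=111.925, impact vy=-9.518
  bounce: vy ← 0.62·9.518 = 5.901
Arc 4: start y=0.000, vy=5.901 → t=1.180, apex=1.741, x_land=125.640, impact vy=-5.901
  bounce: vy ← 0.62·5.901 = 3.659
Arc 5: start y=0.000, vy=3.659 → t=0.732, apex=0.669, x_land=134.143, impact vy=-3.659
  bounce: vy ← 0.62·3.659 = 2.268

1 4.658 30.656 54.127
2 3.070 11.784 89.805
3 1.904 4.530 111.925
4 1.180 1.741 125.640
5 0.732 0.669 134.143
final: 134.143 2.268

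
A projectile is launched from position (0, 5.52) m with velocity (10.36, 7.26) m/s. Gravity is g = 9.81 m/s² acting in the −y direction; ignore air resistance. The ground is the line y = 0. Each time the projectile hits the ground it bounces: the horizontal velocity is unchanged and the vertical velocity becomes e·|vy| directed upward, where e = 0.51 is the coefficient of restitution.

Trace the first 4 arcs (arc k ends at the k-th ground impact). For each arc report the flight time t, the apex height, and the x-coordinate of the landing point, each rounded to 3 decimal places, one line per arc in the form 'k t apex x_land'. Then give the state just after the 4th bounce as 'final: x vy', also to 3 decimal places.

1 2.034 8.206 21.067
2 1.319 2.134 34.736
3 0.673 0.555 41.707
4 0.343 0.144 45.262
final: 45.262 0.858

Arc 1: start y=5.520, vy=7.260 → t=2.034, apex=8.206, x_land=21.067, impact vy=-12.689
  bounce: vy ← 0.51·12.689 = 6.471
Arc 2: start y=0.000, vy=6.471 → t=1.319, apex=2.134, x_land=34.736, impact vy=-6.471
  bounce: vy ← 0.51·6.471 = 3.300
Arc 3: start y=0.000, vy=3.300 → t=0.673, apex=0.555, x_land=41.707, impact vy=-3.300
  bounce: vy ← 0.51·3.300 = 1.683
Arc 4: start y=0.000, vy=1.683 → t=0.343, apex=0.144, x_land=45.262, impact vy=-1.683
  bounce: vy ← 0.51·1.683 = 0.858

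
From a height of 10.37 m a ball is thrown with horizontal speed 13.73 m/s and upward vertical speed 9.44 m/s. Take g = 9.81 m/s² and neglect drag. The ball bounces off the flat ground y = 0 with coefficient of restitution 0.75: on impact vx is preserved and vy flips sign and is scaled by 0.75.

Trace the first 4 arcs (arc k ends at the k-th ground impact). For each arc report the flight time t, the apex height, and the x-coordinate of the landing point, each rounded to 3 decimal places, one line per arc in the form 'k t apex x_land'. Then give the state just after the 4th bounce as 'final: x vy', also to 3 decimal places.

1 2.706 14.912 37.152
2 2.615 8.388 73.061
3 1.962 4.718 99.994
4 1.471 2.654 120.193
final: 120.193 5.412

Arc 1: start y=10.370, vy=9.440 → t=2.706, apex=14.912, x_land=37.152, impact vy=-17.105
  bounce: vy ← 0.75·17.105 = 12.829
Arc 2: start y=0.000, vy=12.829 → t=2.615, apex=8.388, x_land=73.061, impact vy=-12.829
  bounce: vy ← 0.75·12.829 = 9.621
Arc 3: start y=0.000, vy=9.621 → t=1.962, apex=4.718, x_land=99.994, impact vy=-9.621
  bounce: vy ← 0.75·9.621 = 7.216
Arc 4: start y=0.000, vy=7.216 → t=1.471, apex=2.654, x_land=120.193, impact vy=-7.216
  bounce: vy ← 0.75·7.216 = 5.412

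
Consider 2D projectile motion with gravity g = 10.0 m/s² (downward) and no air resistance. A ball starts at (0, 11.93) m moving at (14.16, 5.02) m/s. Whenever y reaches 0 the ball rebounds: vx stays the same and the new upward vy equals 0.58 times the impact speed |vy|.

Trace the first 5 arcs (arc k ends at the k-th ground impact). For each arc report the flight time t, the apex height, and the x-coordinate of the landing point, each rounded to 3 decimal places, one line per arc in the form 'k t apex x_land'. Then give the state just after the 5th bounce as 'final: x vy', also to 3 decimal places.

1 2.126 13.190 30.107
2 1.884 4.437 56.785
3 1.093 1.493 72.259
4 0.634 0.502 81.233
5 0.368 0.169 86.439
final: 86.439 1.066

Arc 1: start y=11.930, vy=5.020 → t=2.126, apex=13.190, x_land=30.107, impact vy=-16.242
  bounce: vy ← 0.58·16.242 = 9.420
Arc 2: start y=0.000, vy=9.420 → t=1.884, apex=4.437, x_land=56.785, impact vy=-9.420
  bounce: vy ← 0.58·9.420 = 5.464
Arc 3: start y=0.000, vy=5.464 → t=1.093, apex=1.493, x_land=72.259, impact vy=-5.464
  bounce: vy ← 0.58·5.464 = 3.169
Arc 4: start y=0.000, vy=3.169 → t=0.634, apex=0.502, x_land=81.233, impact vy=-3.169
  bounce: vy ← 0.58·3.169 = 1.838
Arc 5: start y=0.000, vy=1.838 → t=0.368, apex=0.169, x_land=86.439, impact vy=-1.838
  bounce: vy ← 0.58·1.838 = 1.066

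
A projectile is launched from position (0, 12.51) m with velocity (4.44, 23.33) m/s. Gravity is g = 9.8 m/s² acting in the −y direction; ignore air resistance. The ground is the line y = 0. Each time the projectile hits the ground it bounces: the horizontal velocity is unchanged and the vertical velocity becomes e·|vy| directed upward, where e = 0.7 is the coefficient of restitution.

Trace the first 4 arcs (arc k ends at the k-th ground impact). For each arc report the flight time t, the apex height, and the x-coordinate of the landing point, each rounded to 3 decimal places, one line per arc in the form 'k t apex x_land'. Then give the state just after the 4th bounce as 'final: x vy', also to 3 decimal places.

1 5.248 40.280 23.300
2 4.014 19.737 41.122
3 2.810 9.671 53.597
4 1.967 4.739 62.330
final: 62.330 6.746

Arc 1: start y=12.510, vy=23.330 → t=5.248, apex=40.280, x_land=23.300, impact vy=-28.098
  bounce: vy ← 0.7·28.098 = 19.668
Arc 2: start y=0.000, vy=19.668 → t=4.014, apex=19.737, x_land=41.122, impact vy=-19.668
  bounce: vy ← 0.7·19.668 = 13.768
Arc 3: start y=0.000, vy=13.768 → t=2.810, apex=9.671, x_land=53.597, impact vy=-13.768
  bounce: vy ← 0.7·13.768 = 9.638
Arc 4: start y=0.000, vy=9.638 → t=1.967, apex=4.739, x_land=62.330, impact vy=-9.638
  bounce: vy ← 0.7·9.638 = 6.746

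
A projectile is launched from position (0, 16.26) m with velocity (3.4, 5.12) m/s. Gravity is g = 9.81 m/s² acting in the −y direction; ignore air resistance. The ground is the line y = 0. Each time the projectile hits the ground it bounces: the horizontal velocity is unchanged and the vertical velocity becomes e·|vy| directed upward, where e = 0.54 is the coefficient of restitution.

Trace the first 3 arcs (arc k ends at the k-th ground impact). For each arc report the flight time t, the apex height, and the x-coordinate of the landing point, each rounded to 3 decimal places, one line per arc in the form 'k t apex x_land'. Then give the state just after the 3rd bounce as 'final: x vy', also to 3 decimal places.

Arc 1: start y=16.260, vy=5.120 → t=2.416, apex=17.596, x_land=8.214, impact vy=-18.581
  bounce: vy ← 0.54·18.581 = 10.033
Arc 2: start y=0.000, vy=10.033 → t=2.046, apex=5.131, x_land=15.169, impact vy=-10.033
  bounce: vy ← 0.54·10.033 = 5.418
Arc 3: start y=0.000, vy=5.418 → t=1.105, apex=1.496, x_land=18.925, impact vy=-5.418
  bounce: vy ← 0.54·5.418 = 2.926

1 2.416 17.596 8.214
2 2.046 5.131 15.169
3 1.105 1.496 18.925
final: 18.925 2.926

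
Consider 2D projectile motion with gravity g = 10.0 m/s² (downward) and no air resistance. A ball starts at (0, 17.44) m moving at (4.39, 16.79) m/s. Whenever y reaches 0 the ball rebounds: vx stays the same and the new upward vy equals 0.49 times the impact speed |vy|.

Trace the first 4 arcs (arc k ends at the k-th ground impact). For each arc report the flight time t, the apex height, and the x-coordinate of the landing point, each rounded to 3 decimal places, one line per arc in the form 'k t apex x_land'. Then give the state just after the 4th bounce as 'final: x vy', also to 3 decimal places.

Arc 1: start y=17.440, vy=16.790 → t=4.190, apex=31.535, x_land=18.396, impact vy=-25.114
  bounce: vy ← 0.49·25.114 = 12.306
Arc 2: start y=0.000, vy=12.306 → t=2.461, apex=7.572, x_land=29.200, impact vy=-12.306
  bounce: vy ← 0.49·12.306 = 6.030
Arc 3: start y=0.000, vy=6.030 → t=1.206, apex=1.818, x_land=34.494, impact vy=-6.030
  bounce: vy ← 0.49·6.030 = 2.955
Arc 4: start y=0.000, vy=2.955 → t=0.591, apex=0.436, x_land=37.089, impact vy=-2.955
  bounce: vy ← 0.49·2.955 = 1.448

1 4.190 31.535 18.396
2 2.461 7.572 29.200
3 1.206 1.818 34.494
4 0.591 0.436 37.089
final: 37.089 1.448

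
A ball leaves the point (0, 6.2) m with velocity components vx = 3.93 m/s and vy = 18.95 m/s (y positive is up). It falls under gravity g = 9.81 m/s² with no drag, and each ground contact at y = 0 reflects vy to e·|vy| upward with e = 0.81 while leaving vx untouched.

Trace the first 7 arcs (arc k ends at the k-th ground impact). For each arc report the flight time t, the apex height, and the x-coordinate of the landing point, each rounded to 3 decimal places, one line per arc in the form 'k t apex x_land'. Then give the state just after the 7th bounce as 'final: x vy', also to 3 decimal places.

1 4.167 24.503 16.375
2 3.621 16.076 30.605
3 2.933 10.548 42.131
4 2.376 6.920 51.467
5 1.924 4.540 59.030
6 1.559 2.979 65.155
7 1.262 1.955 70.117
final: 70.117 5.016

Arc 1: start y=6.200, vy=18.950 → t=4.167, apex=24.503, x_land=16.375, impact vy=-21.926
  bounce: vy ← 0.81·21.926 = 17.760
Arc 2: start y=0.000, vy=17.760 → t=3.621, apex=16.076, x_land=30.605, impact vy=-17.760
  bounce: vy ← 0.81·17.760 = 14.386
Arc 3: start y=0.000, vy=14.386 → t=2.933, apex=10.548, x_land=42.131, impact vy=-14.386
  bounce: vy ← 0.81·14.386 = 11.652
Arc 4: start y=0.000, vy=11.652 → t=2.376, apex=6.920, x_land=51.467, impact vy=-11.652
  bounce: vy ← 0.81·11.652 = 9.438
Arc 5: start y=0.000, vy=9.438 → t=1.924, apex=4.540, x_land=59.030, impact vy=-9.438
  bounce: vy ← 0.81·9.438 = 7.645
Arc 6: start y=0.000, vy=7.645 → t=1.559, apex=2.979, x_land=65.155, impact vy=-7.645
  bounce: vy ← 0.81·7.645 = 6.193
Arc 7: start y=0.000, vy=6.193 → t=1.262, apex=1.955, x_land=70.117, impact vy=-6.193
  bounce: vy ← 0.81·6.193 = 5.016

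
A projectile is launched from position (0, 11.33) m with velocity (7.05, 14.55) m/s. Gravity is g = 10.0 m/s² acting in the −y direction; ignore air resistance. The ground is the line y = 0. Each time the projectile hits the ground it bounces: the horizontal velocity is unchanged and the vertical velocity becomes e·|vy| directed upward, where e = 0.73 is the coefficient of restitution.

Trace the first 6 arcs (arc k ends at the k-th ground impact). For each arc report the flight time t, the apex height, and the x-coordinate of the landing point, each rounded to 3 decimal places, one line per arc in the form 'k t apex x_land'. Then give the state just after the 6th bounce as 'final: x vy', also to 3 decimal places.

1 3.549 21.915 25.017
2 3.057 11.679 46.566
3 2.231 6.224 62.297
4 1.629 3.317 73.781
5 1.189 1.767 82.164
6 0.868 0.942 88.283
final: 88.283 3.168

Arc 1: start y=11.330, vy=14.550 → t=3.549, apex=21.915, x_land=25.017, impact vy=-20.936
  bounce: vy ← 0.73·20.936 = 15.283
Arc 2: start y=0.000, vy=15.283 → t=3.057, apex=11.679, x_land=46.566, impact vy=-15.283
  bounce: vy ← 0.73·15.283 = 11.157
Arc 3: start y=0.000, vy=11.157 → t=2.231, apex=6.224, x_land=62.297, impact vy=-11.157
  bounce: vy ← 0.73·11.157 = 8.144
Arc 4: start y=0.000, vy=8.144 → t=1.629, apex=3.317, x_land=73.781, impact vy=-8.144
  bounce: vy ← 0.73·8.144 = 5.945
Arc 5: start y=0.000, vy=5.945 → t=1.189, apex=1.767, x_land=82.164, impact vy=-5.945
  bounce: vy ← 0.73·5.945 = 4.340
Arc 6: start y=0.000, vy=4.340 → t=0.868, apex=0.942, x_land=88.283, impact vy=-4.340
  bounce: vy ← 0.73·4.340 = 3.168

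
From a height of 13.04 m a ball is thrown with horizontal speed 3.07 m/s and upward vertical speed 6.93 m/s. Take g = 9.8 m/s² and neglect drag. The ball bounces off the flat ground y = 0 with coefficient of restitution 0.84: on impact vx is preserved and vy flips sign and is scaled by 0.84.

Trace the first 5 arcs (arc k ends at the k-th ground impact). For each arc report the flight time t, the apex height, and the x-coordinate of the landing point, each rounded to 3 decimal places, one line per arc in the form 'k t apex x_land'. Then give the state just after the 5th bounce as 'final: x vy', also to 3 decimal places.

Arc 1: start y=13.040, vy=6.930 → t=2.485, apex=15.490, x_land=7.629, impact vy=-17.424
  bounce: vy ← 0.84·17.424 = 14.636
Arc 2: start y=0.000, vy=14.636 → t=2.987, apex=10.930, x_land=16.800, impact vy=-14.636
  bounce: vy ← 0.84·14.636 = 12.295
Arc 3: start y=0.000, vy=12.295 → t=2.509, apex=7.712, x_land=24.503, impact vy=-12.295
  bounce: vy ← 0.84·12.295 = 10.327
Arc 4: start y=0.000, vy=10.327 → t=2.108, apex=5.442, x_land=30.973, impact vy=-10.327
  bounce: vy ← 0.84·10.327 = 8.675
Arc 5: start y=0.000, vy=8.675 → t=1.770, apex=3.840, x_land=36.408, impact vy=-8.675
  bounce: vy ← 0.84·8.675 = 7.287

1 2.485 15.490 7.629
2 2.987 10.930 16.800
3 2.509 7.712 24.503
4 2.108 5.442 30.973
5 1.770 3.840 36.408
final: 36.408 7.287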